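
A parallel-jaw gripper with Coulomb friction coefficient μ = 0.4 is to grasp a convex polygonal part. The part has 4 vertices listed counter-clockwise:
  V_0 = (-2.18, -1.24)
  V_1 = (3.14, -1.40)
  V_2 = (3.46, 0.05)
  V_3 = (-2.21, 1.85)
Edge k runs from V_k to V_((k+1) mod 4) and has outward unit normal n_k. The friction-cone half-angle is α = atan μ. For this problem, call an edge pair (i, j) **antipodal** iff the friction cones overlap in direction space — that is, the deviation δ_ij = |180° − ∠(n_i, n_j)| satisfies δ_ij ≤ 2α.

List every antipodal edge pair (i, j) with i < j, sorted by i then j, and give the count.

α = atan 0.4 = 21.80°;  2α = 43.60°
n_0 = (-0.0301, -0.9995)
n_1 = (+0.9765, -0.2155)
n_2 = (+0.3026, +0.9531)
n_3 = (-1.0000, -0.0097)
  (0,1): δ = 100.72°  ·
  (0,2): δ = 15.89°  ✓
  (0,3): δ = 92.28°  ·
  (1,2): δ = 95.17°  ·
  (1,3): δ = 13.00°  ✓
  (2,3): δ = 71.83°  ·
antipodal pairs: 2

count = 2; pairs: (0,2), (1,3)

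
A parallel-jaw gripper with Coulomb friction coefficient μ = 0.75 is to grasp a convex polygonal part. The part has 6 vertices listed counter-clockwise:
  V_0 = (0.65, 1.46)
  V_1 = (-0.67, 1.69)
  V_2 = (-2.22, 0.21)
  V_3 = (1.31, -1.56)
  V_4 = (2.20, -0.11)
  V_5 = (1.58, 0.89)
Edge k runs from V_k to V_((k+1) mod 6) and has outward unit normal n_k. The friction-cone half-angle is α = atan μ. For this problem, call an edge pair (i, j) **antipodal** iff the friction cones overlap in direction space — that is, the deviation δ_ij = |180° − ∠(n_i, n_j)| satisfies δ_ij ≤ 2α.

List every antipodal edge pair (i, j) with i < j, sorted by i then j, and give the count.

α = atan 0.75 = 36.87°;  2α = 73.74°
n_0 = (+0.1717, +0.9852)
n_1 = (-0.6906, +0.7232)
n_2 = (-0.4482, -0.8939)
n_3 = (+0.8523, -0.5231)
n_4 = (+0.8499, +0.5269)
n_5 = (+0.5226, +0.8526)
  (0,1): δ = 126.44°  ·
  (0,2): δ = 16.75°  ✓
  (0,3): δ = 68.34°  ✓
  (0,4): δ = 131.68°  ·
  (0,5): δ = 158.38°  ·
  (1,2): δ = 70.31°  ✓
  (1,3): δ = 14.78°  ✓
  (1,4): δ = 78.12°  ·
  (1,5): δ = 104.82°  ·
  (2,3): δ = 94.91°  ·
  (2,4): δ = 31.57°  ✓
  (2,5): δ = 4.87°  ✓
  (3,4): δ = 116.66°  ·
  (3,5): δ = 89.96°  ·
  (4,5): δ = 153.30°  ·
antipodal pairs: 6

count = 6; pairs: (0,2), (0,3), (1,2), (1,3), (2,4), (2,5)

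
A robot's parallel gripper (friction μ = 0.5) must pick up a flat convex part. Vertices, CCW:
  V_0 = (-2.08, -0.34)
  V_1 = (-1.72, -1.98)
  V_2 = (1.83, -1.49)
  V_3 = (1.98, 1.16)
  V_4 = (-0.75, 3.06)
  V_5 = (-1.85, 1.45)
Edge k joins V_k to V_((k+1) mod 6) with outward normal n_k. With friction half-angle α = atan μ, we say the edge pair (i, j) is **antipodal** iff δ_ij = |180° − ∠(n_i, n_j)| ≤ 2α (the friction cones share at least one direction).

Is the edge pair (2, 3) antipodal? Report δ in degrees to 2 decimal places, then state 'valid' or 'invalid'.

α = atan 0.5 = 26.57°;  2α = 53.13°
edge 2: e_2 = (+0.15, +2.65);  n_2 = (+0.9984, -0.0565)
edge 3: e_3 = (-2.73, +1.90);  n_3 = (+0.5712, +0.8208)
∠(n_2, n_3) = 58.40°
δ = |180° − 58.40°| = 121.60°
121.60° > 2α = 53.13°  →  invalid

δ = 121.60°, invalid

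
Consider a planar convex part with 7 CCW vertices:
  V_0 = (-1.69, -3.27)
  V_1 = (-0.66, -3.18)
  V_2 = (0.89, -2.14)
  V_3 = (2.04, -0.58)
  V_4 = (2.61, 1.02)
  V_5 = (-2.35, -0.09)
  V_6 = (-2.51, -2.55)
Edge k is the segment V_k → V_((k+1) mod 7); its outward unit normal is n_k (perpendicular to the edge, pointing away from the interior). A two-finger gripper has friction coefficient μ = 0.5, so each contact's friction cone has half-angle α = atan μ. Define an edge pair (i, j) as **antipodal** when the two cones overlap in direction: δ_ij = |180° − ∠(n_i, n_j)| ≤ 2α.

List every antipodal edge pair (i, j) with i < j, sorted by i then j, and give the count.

count = 6; pairs: (0,4), (1,4), (1,5), (2,4), (2,5), (3,5)

α = atan 0.5 = 26.57°;  2α = 53.13°
n_0 = (+0.0870, -0.9962)
n_1 = (+0.5572, -0.8304)
n_2 = (+0.8049, -0.5934)
n_3 = (+0.9420, -0.3356)
n_4 = (-0.2184, +0.9759)
n_5 = (-0.9979, +0.0649)
n_6 = (-0.6598, -0.7514)
  (0,1): δ = 151.13°  ·
  (0,2): δ = 131.39°  ·
  (0,3): δ = 114.60°  ·
  (0,4): δ = 7.62°  ✓
  (0,5): δ = 81.28°  ·
  (0,6): δ = 133.72°  ·
  (1,2): δ = 160.26°  ·
  (1,3): δ = 143.47°  ·
  (1,4): δ = 21.25°  ✓
  (1,5): δ = 52.42°  ✓
  (1,6): δ = 104.85°  ·
  (2,3): δ = 163.21°  ·
  (2,4): δ = 40.99°  ✓
  (2,5): δ = 32.68°  ✓
  (2,6): δ = 85.11°  ·
  (3,4): δ = 57.78°  ·
  (3,5): δ = 15.89°  ✓
  (3,6): δ = 68.32°  ·
  (4,5): δ = 106.34°  ·
  (4,6): δ = 53.90°  ·
  (5,6): δ = 127.56°  ·
antipodal pairs: 6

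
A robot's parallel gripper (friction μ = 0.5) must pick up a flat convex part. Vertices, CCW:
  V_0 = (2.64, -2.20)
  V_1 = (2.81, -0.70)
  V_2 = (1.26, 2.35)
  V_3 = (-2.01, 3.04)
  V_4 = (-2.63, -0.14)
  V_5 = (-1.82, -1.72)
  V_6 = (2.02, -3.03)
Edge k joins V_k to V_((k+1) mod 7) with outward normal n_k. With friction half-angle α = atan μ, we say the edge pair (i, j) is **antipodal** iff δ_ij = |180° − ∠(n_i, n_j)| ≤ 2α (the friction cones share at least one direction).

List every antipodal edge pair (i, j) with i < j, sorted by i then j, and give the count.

α = atan 0.5 = 26.57°;  2α = 53.13°
n_0 = (+0.9936, -0.1126)
n_1 = (+0.8915, +0.4530)
n_2 = (+0.2065, +0.9785)
n_3 = (-0.9815, +0.1914)
n_4 = (-0.8899, -0.4562)
n_5 = (-0.3229, -0.9464)
n_6 = (+0.8012, -0.5985)
  (0,1): δ = 146.59°  ·
  (0,2): δ = 95.45°  ·
  (0,3): δ = 4.57°  ✓
  (0,4): δ = 33.61°  ✓
  (0,5): δ = 77.63°  ·
  (0,6): δ = 149.71°  ·
  (1,2): δ = 128.85°  ·
  (1,3): δ = 37.97°  ✓
  (1,4): δ = 0.20°  ✓
  (1,5): δ = 44.22°  ✓
  (1,6): δ = 116.30°  ·
  (2,3): δ = 89.12°  ·
  (2,4): δ = 50.94°  ✓
  (2,5): δ = 6.92°  ✓
  (2,6): δ = 65.16°  ·
  (3,4): δ = 141.83°  ·
  (3,5): δ = 97.80°  ·
  (3,6): δ = 25.73°  ✓
  (4,5): δ = 135.98°  ·
  (4,6): δ = 63.90°  ·
  (5,6): δ = 107.92°  ·
antipodal pairs: 8

count = 8; pairs: (0,3), (0,4), (1,3), (1,4), (1,5), (2,4), (2,5), (3,6)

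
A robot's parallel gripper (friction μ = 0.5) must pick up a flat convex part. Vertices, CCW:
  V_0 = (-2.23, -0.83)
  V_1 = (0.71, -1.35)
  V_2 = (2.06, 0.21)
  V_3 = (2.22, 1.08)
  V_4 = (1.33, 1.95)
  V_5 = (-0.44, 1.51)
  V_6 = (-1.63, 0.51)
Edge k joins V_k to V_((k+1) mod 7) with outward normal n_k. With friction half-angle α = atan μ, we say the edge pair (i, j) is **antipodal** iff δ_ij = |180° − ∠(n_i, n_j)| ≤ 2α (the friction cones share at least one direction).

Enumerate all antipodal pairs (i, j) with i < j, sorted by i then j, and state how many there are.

count = 8; pairs: (0,3), (0,4), (0,5), (1,4), (1,5), (1,6), (2,5), (2,6)

α = atan 0.5 = 26.57°;  2α = 53.13°
n_0 = (-0.1742, -0.9847)
n_1 = (+0.7562, -0.6544)
n_2 = (+0.9835, -0.1809)
n_3 = (+0.6990, +0.7151)
n_4 = (-0.2412, +0.9705)
n_5 = (-0.6433, +0.7656)
n_6 = (-0.9127, +0.4087)
  (0,1): δ = 120.84°  ·
  (0,2): δ = 90.39°  ·
  (0,3): δ = 34.32°  ✓
  (0,4): δ = 23.99°  ✓
  (0,5): δ = 50.07°  ✓
  (0,6): δ = 75.91°  ·
  (1,2): δ = 149.55°  ·
  (1,3): δ = 93.48°  ·
  (1,4): δ = 35.17°  ✓
  (1,5): δ = 9.09°  ✓
  (1,6): δ = 16.75°  ✓
  (2,3): δ = 123.93°  ·
  (2,4): δ = 65.62°  ·
  (2,5): δ = 39.54°  ✓
  (2,6): δ = 13.70°  ✓
  (3,4): δ = 121.69°  ·
  (3,5): δ = 95.61°  ·
  (3,6): δ = 69.77°  ·
  (4,5): δ = 153.92°  ·
  (4,6): δ = 128.08°  ·
  (5,6): δ = 154.16°  ·
antipodal pairs: 8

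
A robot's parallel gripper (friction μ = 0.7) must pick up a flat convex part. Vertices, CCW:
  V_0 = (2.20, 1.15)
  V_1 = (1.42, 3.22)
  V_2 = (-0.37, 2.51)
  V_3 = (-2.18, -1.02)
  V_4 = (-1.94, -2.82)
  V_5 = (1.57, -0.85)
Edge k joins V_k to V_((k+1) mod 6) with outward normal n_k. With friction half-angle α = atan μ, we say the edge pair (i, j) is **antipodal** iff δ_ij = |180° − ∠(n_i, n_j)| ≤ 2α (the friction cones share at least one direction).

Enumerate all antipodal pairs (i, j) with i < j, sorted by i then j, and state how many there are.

count = 8; pairs: (0,2), (0,3), (1,4), (1,5), (2,4), (2,5), (3,4), (3,5)

α = atan 0.7 = 34.99°;  2α = 69.98°
n_0 = (+0.9358, +0.3526)
n_1 = (-0.3687, +0.9295)
n_2 = (-0.8898, +0.4563)
n_3 = (-0.9912, -0.1322)
n_4 = (+0.4894, -0.8720)
n_5 = (+0.9538, -0.3004)
  (0,1): δ = 89.01°  ·
  (0,2): δ = 47.79°  ✓
  (0,3): δ = 13.05°  ✓
  (0,4): δ = 98.66°  ·
  (0,5): δ = 141.87°  ·
  (1,2): δ = 138.78°  ·
  (1,3): δ = 104.04°  ·
  (1,4): δ = 7.67°  ✓
  (1,5): δ = 50.88°  ✓
  (2,3): δ = 145.26°  ·
  (2,4): δ = 33.55°  ✓
  (2,5): δ = 9.66°  ✓
  (3,4): δ = 68.29°  ✓
  (3,5): δ = 25.08°  ✓
  (4,5): δ = 136.79°  ·
antipodal pairs: 8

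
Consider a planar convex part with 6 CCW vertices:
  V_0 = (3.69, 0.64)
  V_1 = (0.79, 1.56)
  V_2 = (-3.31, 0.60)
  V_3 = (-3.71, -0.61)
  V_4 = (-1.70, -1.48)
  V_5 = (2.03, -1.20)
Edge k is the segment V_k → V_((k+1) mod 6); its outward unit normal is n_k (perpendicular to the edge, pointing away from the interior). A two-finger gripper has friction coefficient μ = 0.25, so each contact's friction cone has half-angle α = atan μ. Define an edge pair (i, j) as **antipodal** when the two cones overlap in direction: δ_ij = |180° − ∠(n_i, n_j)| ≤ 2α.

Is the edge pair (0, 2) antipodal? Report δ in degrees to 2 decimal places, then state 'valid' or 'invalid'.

δ = 90.69°, invalid

α = atan 0.25 = 14.04°;  2α = 28.07°
edge 0: e_0 = (-2.90, +0.92);  n_0 = (+0.3024, +0.9532)
edge 2: e_2 = (-0.40, -1.21);  n_2 = (-0.9495, +0.3139)
∠(n_0, n_2) = 89.31°
δ = |180° − 89.31°| = 90.69°
90.69° > 2α = 28.07°  →  invalid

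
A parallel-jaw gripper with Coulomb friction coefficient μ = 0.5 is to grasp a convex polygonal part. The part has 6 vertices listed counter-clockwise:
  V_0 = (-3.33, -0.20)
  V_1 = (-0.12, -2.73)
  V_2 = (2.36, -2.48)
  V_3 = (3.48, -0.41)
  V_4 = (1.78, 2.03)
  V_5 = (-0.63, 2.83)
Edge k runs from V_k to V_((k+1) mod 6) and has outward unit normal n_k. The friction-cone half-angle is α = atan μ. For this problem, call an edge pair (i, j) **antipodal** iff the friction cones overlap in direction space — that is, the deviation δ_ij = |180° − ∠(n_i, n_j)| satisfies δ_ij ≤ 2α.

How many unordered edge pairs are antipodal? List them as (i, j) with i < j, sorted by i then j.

count = 5; pairs: (0,3), (0,4), (1,4), (1,5), (2,5)

α = atan 0.5 = 26.57°;  2α = 53.13°
n_0 = (-0.6190, -0.7854)
n_1 = (+0.1003, -0.9950)
n_2 = (+0.8795, -0.4759)
n_3 = (+0.8205, +0.5717)
n_4 = (+0.3150, +0.9491)
n_5 = (-0.7466, +0.6653)
  (0,1): δ = 136.00°  ·
  (0,2): δ = 80.17°  ·
  (0,3): δ = 16.89°  ✓
  (0,4): δ = 19.88°  ✓
  (0,5): δ = 86.54°  ·
  (1,2): δ = 124.17°  ·
  (1,3): δ = 60.89°  ·
  (1,4): δ = 24.12°  ✓
  (1,5): δ = 42.54°  ✓
  (2,3): δ = 116.72°  ·
  (2,4): δ = 79.95°  ·
  (2,5): δ = 13.29°  ✓
  (3,4): δ = 143.23°  ·
  (3,5): δ = 76.57°  ·
  (4,5): δ = 113.34°  ·
antipodal pairs: 5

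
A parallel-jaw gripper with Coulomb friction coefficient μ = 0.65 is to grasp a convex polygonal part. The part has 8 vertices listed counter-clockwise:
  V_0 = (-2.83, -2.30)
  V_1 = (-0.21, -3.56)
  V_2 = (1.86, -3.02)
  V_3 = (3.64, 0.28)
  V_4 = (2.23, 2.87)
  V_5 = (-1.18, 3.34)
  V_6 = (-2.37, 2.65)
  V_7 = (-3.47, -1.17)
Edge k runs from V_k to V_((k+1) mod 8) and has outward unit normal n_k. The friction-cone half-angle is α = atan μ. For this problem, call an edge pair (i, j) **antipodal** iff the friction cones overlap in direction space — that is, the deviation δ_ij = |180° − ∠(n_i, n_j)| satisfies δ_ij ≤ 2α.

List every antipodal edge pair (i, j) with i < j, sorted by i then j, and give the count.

α = atan 0.65 = 33.02°;  2α = 66.05°
n_0 = (-0.4334, -0.9012)
n_1 = (+0.2524, -0.9676)
n_2 = (+0.8801, -0.4747)
n_3 = (+0.8783, +0.4781)
n_4 = (+0.1365, +0.9906)
n_5 = (-0.5016, +0.8651)
n_6 = (-0.9610, +0.2767)
n_7 = (-0.8701, -0.4928)
  (0,1): δ = 139.70°  ·
  (0,2): δ = 92.66°  ·
  (0,3): δ = 35.75°  ✓
  (0,4): δ = 17.84°  ✓
  (0,5): δ = 55.79°  ✓
  (0,6): δ = 99.62°  ·
  (0,7): δ = 145.21°  ·
  (1,2): δ = 132.96°  ·
  (1,3): δ = 76.06°  ·
  (1,4): δ = 22.47°  ✓
  (1,5): δ = 15.49°  ✓
  (1,6): δ = 59.31°  ✓
  (1,7): δ = 104.91°  ·
  (2,3): δ = 123.09°  ·
  (2,4): δ = 69.51°  ·
  (2,5): δ = 31.55°  ✓
  (2,6): δ = 12.28°  ✓
  (2,7): δ = 57.87°  ✓
  (3,4): δ = 126.41°  ·
  (3,5): δ = 88.46°  ·
  (3,6): δ = 44.63°  ✓
  (3,7): δ = 0.96°  ✓
  (4,5): δ = 142.05°  ·
  (4,6): δ = 98.22°  ·
  (4,7): δ = 52.63°  ✓
  (5,6): δ = 136.17°  ·
  (5,7): δ = 90.58°  ·
  (6,7): δ = 134.41°  ·
antipodal pairs: 12

count = 12; pairs: (0,3), (0,4), (0,5), (1,4), (1,5), (1,6), (2,5), (2,6), (2,7), (3,6), (3,7), (4,7)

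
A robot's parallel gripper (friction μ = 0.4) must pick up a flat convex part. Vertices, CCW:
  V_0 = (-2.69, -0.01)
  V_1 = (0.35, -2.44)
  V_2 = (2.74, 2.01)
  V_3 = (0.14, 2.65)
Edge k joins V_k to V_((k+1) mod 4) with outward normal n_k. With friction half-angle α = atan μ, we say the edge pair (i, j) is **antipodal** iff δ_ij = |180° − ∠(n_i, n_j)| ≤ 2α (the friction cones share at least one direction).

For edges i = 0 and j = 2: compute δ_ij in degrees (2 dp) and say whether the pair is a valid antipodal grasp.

α = atan 0.4 = 21.80°;  2α = 43.60°
edge 0: e_0 = (+3.04, -2.43);  n_0 = (-0.6244, -0.7811)
edge 2: e_2 = (-2.60, +0.64);  n_2 = (+0.2390, +0.9710)
∠(n_0, n_2) = 155.19°
δ = |180° − 155.19°| = 24.81°
24.81° ≤ 2α = 43.60°  →  valid

δ = 24.81°, valid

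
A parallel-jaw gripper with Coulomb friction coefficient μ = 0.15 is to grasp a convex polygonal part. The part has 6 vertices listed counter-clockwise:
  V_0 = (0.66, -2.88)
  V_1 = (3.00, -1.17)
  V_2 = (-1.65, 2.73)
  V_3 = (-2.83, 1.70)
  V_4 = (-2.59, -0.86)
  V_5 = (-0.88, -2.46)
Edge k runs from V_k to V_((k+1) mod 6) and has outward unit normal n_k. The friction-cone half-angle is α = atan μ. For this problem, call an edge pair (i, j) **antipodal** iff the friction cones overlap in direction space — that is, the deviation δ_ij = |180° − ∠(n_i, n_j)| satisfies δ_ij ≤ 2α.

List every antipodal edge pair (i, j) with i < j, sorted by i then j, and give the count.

count = 2; pairs: (0,2), (1,4)

α = atan 0.15 = 8.53°;  2α = 17.06°
n_0 = (+0.5900, -0.8074)
n_1 = (+0.6426, +0.7662)
n_2 = (-0.6576, +0.7534)
n_3 = (-0.9956, -0.0933)
n_4 = (-0.6832, -0.7302)
n_5 = (-0.2631, -0.9648)
  (0,1): δ = 76.15°  ·
  (0,2): δ = 4.96°  ✓
  (0,3): δ = 59.20°  ·
  (0,4): δ = 100.75°  ·
  (0,5): δ = 128.59°  ·
  (1,2): δ = 98.90°  ·
  (1,3): δ = 44.66°  ·
  (1,4): δ = 3.11°  ✓
  (1,5): δ = 24.73°  ·
  (2,3): δ = 125.76°  ·
  (2,4): δ = 84.21°  ·
  (2,5): δ = 56.37°  ·
  (3,4): δ = 138.45°  ·
  (3,5): δ = 110.61°  ·
  (4,5): δ = 152.16°  ·
antipodal pairs: 2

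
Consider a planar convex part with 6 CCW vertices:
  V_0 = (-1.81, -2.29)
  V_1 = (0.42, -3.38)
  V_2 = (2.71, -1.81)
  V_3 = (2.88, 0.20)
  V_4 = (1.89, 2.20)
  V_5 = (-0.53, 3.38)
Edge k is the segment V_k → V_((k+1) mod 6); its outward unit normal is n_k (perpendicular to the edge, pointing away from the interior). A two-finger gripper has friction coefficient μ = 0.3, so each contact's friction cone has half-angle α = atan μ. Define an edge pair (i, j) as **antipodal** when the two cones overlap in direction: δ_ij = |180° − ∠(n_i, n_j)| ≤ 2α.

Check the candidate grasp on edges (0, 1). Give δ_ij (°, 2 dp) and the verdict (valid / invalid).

δ = 119.52°, invalid

α = atan 0.3 = 16.70°;  2α = 33.40°
edge 0: e_0 = (+2.23, -1.09);  n_0 = (-0.4391, -0.8984)
edge 1: e_1 = (+2.29, +1.57);  n_1 = (+0.5655, -0.8248)
∠(n_0, n_1) = 60.48°
δ = |180° − 60.48°| = 119.52°
119.52° > 2α = 33.40°  →  invalid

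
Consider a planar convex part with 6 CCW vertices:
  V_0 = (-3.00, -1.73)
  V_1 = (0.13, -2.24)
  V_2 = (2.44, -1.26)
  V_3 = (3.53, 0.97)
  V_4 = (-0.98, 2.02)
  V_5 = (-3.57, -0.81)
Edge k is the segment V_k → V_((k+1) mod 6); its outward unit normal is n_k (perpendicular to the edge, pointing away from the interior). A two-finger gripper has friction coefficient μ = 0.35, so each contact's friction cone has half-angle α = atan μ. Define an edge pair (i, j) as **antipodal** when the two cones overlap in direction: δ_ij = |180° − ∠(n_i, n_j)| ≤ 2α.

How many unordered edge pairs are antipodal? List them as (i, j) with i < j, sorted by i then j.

α = atan 0.35 = 19.29°;  2α = 38.58°
n_0 = (-0.1608, -0.9870)
n_1 = (+0.3905, -0.9206)
n_2 = (+0.8984, -0.4391)
n_3 = (+0.2268, +0.9740)
n_4 = (-0.7377, +0.6751)
n_5 = (-0.8501, -0.5267)
  (0,1): δ = 147.76°  ·
  (0,2): δ = 106.79°  ·
  (0,3): δ = 3.85°  ✓
  (0,4): δ = 56.79°  ·
  (0,5): δ = 131.04°  ·
  (1,2): δ = 139.04°  ·
  (1,3): δ = 36.09°  ✓
  (1,4): δ = 24.55°  ✓
  (1,5): δ = 98.79°  ·
  (2,3): δ = 77.06°  ·
  (2,4): δ = 16.42°  ✓
  (2,5): δ = 57.83°  ·
  (3,4): δ = 119.36°  ·
  (3,5): δ = 45.11°  ·
  (4,5): δ = 105.75°  ·
antipodal pairs: 4

count = 4; pairs: (0,3), (1,3), (1,4), (2,4)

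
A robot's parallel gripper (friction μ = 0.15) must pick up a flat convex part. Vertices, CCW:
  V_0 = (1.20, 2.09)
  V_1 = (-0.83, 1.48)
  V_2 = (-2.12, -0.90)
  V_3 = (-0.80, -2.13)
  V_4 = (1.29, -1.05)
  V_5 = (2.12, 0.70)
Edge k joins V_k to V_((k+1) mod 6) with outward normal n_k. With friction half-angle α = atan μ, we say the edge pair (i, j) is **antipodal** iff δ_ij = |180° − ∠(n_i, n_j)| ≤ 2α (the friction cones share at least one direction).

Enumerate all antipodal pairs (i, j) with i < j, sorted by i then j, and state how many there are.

α = atan 0.15 = 8.53°;  2α = 17.06°
n_0 = (-0.2878, +0.9577)
n_1 = (-0.8792, +0.4765)
n_2 = (-0.6817, -0.7316)
n_3 = (+0.4591, -0.8884)
n_4 = (+0.9035, -0.4285)
n_5 = (+0.8339, +0.5519)
  (0,1): δ = 135.18°  ·
  (0,2): δ = 59.70°  ·
  (0,3): δ = 10.60°  ✓
  (0,4): δ = 47.90°  ·
  (0,5): δ = 106.77°  ·
  (1,2): δ = 104.52°  ·
  (1,3): δ = 34.21°  ·
  (1,4): δ = 3.08°  ✓
  (1,5): δ = 61.96°  ·
  (2,3): δ = 109.69°  ·
  (2,4): δ = 72.40°  ·
  (2,5): δ = 13.52°  ✓
  (3,4): δ = 142.70°  ·
  (3,5): δ = 83.83°  ·
  (4,5): δ = 121.13°  ·
antipodal pairs: 3

count = 3; pairs: (0,3), (1,4), (2,5)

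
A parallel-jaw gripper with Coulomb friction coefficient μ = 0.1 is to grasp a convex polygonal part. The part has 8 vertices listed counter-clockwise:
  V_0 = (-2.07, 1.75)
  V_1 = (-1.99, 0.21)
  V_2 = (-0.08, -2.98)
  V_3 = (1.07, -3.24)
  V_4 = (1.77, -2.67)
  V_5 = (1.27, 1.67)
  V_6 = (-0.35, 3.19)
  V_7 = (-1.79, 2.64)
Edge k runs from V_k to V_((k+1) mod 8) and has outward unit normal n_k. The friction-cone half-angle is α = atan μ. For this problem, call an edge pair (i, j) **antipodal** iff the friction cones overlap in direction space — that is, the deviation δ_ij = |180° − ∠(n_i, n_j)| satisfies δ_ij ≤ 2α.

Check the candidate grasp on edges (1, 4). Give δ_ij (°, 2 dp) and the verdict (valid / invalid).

α = atan 0.1 = 5.71°;  2α = 11.42°
edge 1: e_1 = (+1.91, -3.19);  n_1 = (-0.8580, -0.5137)
edge 4: e_4 = (-0.50, +4.34);  n_4 = (+0.9934, +0.1145)
∠(n_1, n_4) = 155.66°
δ = |180° − 155.66°| = 24.34°
24.34° > 2α = 11.42°  →  invalid

δ = 24.34°, invalid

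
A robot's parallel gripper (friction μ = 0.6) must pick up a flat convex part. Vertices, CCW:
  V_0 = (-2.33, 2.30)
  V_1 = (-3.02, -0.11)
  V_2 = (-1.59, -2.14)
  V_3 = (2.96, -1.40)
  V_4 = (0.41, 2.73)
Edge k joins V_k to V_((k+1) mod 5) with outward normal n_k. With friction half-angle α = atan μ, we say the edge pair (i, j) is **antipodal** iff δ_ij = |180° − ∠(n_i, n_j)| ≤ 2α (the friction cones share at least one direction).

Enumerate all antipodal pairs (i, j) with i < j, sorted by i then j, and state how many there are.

count = 3; pairs: (0,3), (1,3), (2,4)

α = atan 0.6 = 30.96°;  2α = 61.93°
n_0 = (-0.9614, +0.2752)
n_1 = (-0.8175, -0.5759)
n_2 = (+0.1605, -0.9870)
n_3 = (+0.8509, +0.5254)
n_4 = (-0.1550, +0.9879)
  (0,1): δ = 128.86°  ·
  (0,2): δ = 64.79°  ·
  (0,3): δ = 47.67°  ✓
  (0,4): δ = 114.90°  ·
  (1,2): δ = 115.92°  ·
  (1,3): δ = 3.47°  ✓
  (1,4): δ = 63.76°  ·
  (2,3): δ = 67.54°  ·
  (2,4): δ = 0.32°  ✓
  (3,4): δ = 112.77°  ·
antipodal pairs: 3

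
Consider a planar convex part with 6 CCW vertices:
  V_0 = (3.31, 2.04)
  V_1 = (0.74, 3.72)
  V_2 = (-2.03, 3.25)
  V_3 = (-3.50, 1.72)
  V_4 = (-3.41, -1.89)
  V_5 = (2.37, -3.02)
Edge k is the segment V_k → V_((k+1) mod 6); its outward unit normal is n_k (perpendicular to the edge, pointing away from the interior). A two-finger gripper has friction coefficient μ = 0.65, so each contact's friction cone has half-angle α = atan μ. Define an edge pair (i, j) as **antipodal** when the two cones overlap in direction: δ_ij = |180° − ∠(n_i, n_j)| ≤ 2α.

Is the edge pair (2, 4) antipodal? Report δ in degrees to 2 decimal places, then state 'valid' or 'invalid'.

δ = 57.21°, valid

α = atan 0.65 = 33.02°;  2α = 66.05°
edge 2: e_2 = (-1.47, -1.53);  n_2 = (-0.7211, +0.6928)
edge 4: e_4 = (+5.78, -1.13);  n_4 = (-0.1919, -0.9814)
∠(n_2, n_4) = 122.79°
δ = |180° − 122.79°| = 57.21°
57.21° ≤ 2α = 66.05°  →  valid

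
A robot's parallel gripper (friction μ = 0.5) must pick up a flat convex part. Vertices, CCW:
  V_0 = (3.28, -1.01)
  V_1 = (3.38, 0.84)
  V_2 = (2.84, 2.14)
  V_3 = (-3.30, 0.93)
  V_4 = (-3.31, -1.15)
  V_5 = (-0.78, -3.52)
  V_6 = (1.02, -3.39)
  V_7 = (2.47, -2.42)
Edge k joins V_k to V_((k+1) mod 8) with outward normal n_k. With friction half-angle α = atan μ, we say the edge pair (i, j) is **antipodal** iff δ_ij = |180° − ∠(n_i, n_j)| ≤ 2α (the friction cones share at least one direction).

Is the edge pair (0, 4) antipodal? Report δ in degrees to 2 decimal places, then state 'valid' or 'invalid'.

α = atan 0.5 = 26.57°;  2α = 53.13°
edge 0: e_0 = (+0.10, +1.85);  n_0 = (+0.9985, -0.0540)
edge 4: e_4 = (+2.53, -2.37);  n_4 = (-0.6837, -0.7298)
∠(n_0, n_4) = 130.04°
δ = |180° − 130.04°| = 49.96°
49.96° ≤ 2α = 53.13°  →  valid

δ = 49.96°, valid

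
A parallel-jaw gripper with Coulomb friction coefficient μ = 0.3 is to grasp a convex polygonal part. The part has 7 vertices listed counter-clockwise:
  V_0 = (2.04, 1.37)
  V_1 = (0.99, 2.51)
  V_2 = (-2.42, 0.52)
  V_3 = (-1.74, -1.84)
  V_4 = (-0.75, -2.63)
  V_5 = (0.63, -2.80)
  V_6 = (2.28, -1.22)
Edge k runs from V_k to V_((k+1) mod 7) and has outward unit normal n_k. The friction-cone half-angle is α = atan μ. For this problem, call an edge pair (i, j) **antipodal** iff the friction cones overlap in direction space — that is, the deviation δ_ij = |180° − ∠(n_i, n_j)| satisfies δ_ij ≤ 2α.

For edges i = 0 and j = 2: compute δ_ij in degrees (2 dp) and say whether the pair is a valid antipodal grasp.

δ = 26.57°, valid

α = atan 0.3 = 16.70°;  2α = 33.40°
edge 0: e_0 = (-1.05, +1.14);  n_0 = (+0.7355, +0.6775)
edge 2: e_2 = (+0.68, -2.36);  n_2 = (-0.9609, -0.2769)
∠(n_0, n_2) = 153.43°
δ = |180° − 153.43°| = 26.57°
26.57° ≤ 2α = 33.40°  →  valid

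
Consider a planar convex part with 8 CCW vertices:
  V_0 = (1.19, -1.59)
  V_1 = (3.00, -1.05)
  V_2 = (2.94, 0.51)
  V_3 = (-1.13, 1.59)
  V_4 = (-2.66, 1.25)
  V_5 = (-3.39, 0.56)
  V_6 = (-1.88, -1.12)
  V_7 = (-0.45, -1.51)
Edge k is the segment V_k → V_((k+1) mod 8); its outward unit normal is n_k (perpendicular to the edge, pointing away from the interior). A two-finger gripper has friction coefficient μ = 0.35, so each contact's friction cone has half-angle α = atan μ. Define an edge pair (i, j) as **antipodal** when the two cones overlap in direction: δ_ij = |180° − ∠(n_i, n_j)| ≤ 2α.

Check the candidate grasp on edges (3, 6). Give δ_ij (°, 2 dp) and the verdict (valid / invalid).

α = atan 0.35 = 19.29°;  2α = 38.58°
edge 3: e_3 = (-1.53, -0.34);  n_3 = (-0.2169, +0.9762)
edge 6: e_6 = (+1.43, -0.39);  n_6 = (-0.2631, -0.9648)
∠(n_3, n_6) = 152.22°
δ = |180° − 152.22°| = 27.78°
27.78° ≤ 2α = 38.58°  →  valid

δ = 27.78°, valid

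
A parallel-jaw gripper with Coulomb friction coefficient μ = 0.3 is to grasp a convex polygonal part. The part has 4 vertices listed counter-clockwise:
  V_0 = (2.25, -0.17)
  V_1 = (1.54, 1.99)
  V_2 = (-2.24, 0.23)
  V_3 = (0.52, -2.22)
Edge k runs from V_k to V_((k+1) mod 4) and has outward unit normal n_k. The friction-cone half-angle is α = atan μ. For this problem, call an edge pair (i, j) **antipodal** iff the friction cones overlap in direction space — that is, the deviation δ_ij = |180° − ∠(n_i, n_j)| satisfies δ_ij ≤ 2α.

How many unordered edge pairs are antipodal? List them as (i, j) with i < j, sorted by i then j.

count = 2; pairs: (0,2), (1,3)

α = atan 0.3 = 16.70°;  2α = 33.40°
n_0 = (+0.9500, +0.3123)
n_1 = (-0.4221, +0.9066)
n_2 = (-0.6639, -0.7479)
n_3 = (+0.7642, -0.6449)
  (0,1): δ = 83.23°  ·
  (0,2): δ = 30.21°  ✓
  (0,3): δ = 121.64°  ·
  (1,2): δ = 66.56°  ·
  (1,3): δ = 24.87°  ✓
  (2,3): δ = 88.57°  ·
antipodal pairs: 2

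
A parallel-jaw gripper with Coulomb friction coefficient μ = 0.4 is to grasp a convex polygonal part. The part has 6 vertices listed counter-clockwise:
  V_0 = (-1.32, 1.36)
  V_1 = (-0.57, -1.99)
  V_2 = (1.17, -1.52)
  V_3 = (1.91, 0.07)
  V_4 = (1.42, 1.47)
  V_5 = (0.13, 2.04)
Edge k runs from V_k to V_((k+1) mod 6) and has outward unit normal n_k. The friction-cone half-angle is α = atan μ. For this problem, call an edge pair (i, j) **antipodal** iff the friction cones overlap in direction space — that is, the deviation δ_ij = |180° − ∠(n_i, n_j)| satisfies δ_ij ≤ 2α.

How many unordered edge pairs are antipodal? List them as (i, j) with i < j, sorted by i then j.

count = 5; pairs: (0,2), (0,3), (1,4), (1,5), (2,5)

α = atan 0.4 = 21.80°;  2α = 43.60°
n_0 = (-0.9758, -0.2185)
n_1 = (+0.2608, -0.9654)
n_2 = (+0.9066, -0.4219)
n_3 = (+0.9439, +0.3304)
n_4 = (+0.4042, +0.9147)
n_5 = (-0.4246, +0.9054)
  (0,1): δ = 87.50°  ·
  (0,2): δ = 37.58°  ✓
  (0,3): δ = 6.67°  ✓
  (0,4): δ = 53.54°  ·
  (0,5): δ = 102.51°  ·
  (1,2): δ = 130.07°  ·
  (1,3): δ = 85.83°  ·
  (1,4): δ = 38.95°  ✓
  (1,5): δ = 10.01°  ✓
  (2,3): δ = 135.75°  ·
  (2,4): δ = 88.88°  ·
  (2,5): δ = 39.92°  ✓
  (3,4): δ = 133.13°  ·
  (3,5): δ = 84.17°  ·
  (4,5): δ = 131.04°  ·
antipodal pairs: 5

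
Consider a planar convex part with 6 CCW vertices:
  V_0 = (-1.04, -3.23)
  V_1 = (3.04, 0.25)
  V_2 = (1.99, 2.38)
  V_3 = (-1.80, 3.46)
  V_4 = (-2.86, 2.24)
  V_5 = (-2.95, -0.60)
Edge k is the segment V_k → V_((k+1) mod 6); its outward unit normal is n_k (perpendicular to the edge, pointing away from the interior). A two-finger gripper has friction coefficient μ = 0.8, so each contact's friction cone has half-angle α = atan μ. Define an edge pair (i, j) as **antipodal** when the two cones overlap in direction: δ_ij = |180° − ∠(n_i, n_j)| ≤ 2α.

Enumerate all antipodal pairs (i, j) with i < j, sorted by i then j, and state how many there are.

count = 8; pairs: (0,2), (0,3), (0,4), (1,3), (1,4), (1,5), (2,4), (2,5)

α = atan 0.8 = 38.66°;  2α = 77.32°
n_0 = (+0.6489, -0.7608)
n_1 = (+0.8969, +0.4422)
n_2 = (+0.2741, +0.9617)
n_3 = (-0.7549, +0.6559)
n_4 = (-0.9995, +0.0317)
n_5 = (-0.8091, -0.5876)
  (0,1): δ = 104.22°  ·
  (0,2): δ = 56.37°  ✓
  (0,3): δ = 8.55°  ✓
  (0,4): δ = 47.72°  ✓
  (0,5): δ = 85.53°  ·
  (1,2): δ = 132.15°  ·
  (1,3): δ = 67.23°  ✓
  (1,4): δ = 28.06°  ✓
  (1,5): δ = 9.75°  ✓
  (2,3): δ = 115.08°  ·
  (2,4): δ = 75.91°  ✓
  (2,5): δ = 38.11°  ✓
  (3,4): δ = 140.83°  ·
  (3,5): δ = 103.03°  ·
  (4,5): δ = 142.20°  ·
antipodal pairs: 8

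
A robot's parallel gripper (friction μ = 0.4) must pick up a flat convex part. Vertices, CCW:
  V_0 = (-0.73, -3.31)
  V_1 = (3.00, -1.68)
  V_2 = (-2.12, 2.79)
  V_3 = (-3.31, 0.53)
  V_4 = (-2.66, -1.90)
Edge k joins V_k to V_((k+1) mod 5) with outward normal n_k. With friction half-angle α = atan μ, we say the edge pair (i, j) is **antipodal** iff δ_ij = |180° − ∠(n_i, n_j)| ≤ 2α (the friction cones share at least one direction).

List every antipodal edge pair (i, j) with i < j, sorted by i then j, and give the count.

count = 3; pairs: (0,2), (1,3), (1,4)

α = atan 0.4 = 21.80°;  2α = 43.60°
n_0 = (+0.4004, -0.9163)
n_1 = (+0.6577, +0.7533)
n_2 = (-0.8848, +0.4659)
n_3 = (-0.9660, -0.2584)
n_4 = (-0.5899, -0.8075)
  (0,1): δ = 64.73°  ·
  (0,2): δ = 38.63°  ✓
  (0,3): δ = 81.37°  ·
  (0,4): δ = 120.24°  ·
  (1,2): δ = 76.65°  ·
  (1,3): δ = 33.90°  ✓
  (1,4): δ = 4.97°  ✓
  (2,3): δ = 137.26°  ·
  (2,4): δ = 98.38°  ·
  (3,4): δ = 141.13°  ·
antipodal pairs: 3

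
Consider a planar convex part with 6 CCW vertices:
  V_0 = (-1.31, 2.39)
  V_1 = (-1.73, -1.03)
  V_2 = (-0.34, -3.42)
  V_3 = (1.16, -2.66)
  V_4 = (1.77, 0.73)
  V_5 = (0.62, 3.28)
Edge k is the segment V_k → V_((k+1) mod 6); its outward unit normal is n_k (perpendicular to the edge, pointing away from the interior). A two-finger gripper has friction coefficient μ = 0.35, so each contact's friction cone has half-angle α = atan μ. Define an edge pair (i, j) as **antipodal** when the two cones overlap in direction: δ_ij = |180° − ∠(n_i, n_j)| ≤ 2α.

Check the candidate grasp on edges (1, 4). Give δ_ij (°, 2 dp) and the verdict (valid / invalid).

α = atan 0.35 = 19.29°;  2α = 38.58°
edge 1: e_1 = (+1.39, -2.39);  n_1 = (-0.8644, -0.5027)
edge 4: e_4 = (-1.15, +2.55);  n_4 = (+0.9116, +0.4111)
∠(n_1, n_4) = 174.09°
δ = |180° − 174.09°| = 5.91°
5.91° ≤ 2α = 38.58°  →  valid

δ = 5.91°, valid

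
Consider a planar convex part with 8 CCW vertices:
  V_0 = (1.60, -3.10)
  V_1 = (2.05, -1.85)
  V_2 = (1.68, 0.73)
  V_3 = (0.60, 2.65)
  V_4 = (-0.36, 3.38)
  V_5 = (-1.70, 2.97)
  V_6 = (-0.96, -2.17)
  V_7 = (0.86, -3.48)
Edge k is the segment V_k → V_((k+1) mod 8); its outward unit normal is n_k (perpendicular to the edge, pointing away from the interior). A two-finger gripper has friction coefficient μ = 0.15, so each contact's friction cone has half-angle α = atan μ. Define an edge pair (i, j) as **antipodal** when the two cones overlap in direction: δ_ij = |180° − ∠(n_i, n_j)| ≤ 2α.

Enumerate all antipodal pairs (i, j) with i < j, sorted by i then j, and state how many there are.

α = atan 0.15 = 8.53°;  2α = 17.06°
n_0 = (+0.9409, -0.3387)
n_1 = (+0.9899, +0.1420)
n_2 = (+0.8716, +0.4903)
n_3 = (+0.6053, +0.7960)
n_4 = (-0.2926, +0.9562)
n_5 = (-0.9898, -0.1425)
n_6 = (-0.5842, -0.8116)
n_7 = (+0.4568, -0.8896)
  (0,1): δ = 152.04°  ·
  (0,2): δ = 130.84°  ·
  (0,3): δ = 107.45°  ·
  (0,4): δ = 53.19°  ·
  (0,5): δ = 27.99°  ·
  (0,6): δ = 74.05°  ·
  (0,7): δ = 136.98°  ·
  (1,2): δ = 158.80°  ·
  (1,3): δ = 135.41°  ·
  (1,4): δ = 81.15°  ·
  (1,5): δ = 0.03°  ✓
  (1,6): δ = 46.09°  ·
  (1,7): δ = 109.02°  ·
  (2,3): δ = 156.61°  ·
  (2,4): δ = 102.35°  ·
  (2,5): δ = 21.17°  ·
  (2,6): δ = 24.90°  ·
  (2,7): δ = 87.82°  ·
  (3,4): δ = 125.74°  ·
  (3,5): δ = 44.56°  ·
  (3,6): δ = 1.50°  ✓
  (3,7): δ = 64.43°  ·
  (4,5): δ = 98.82°  ·
  (4,6): δ = 52.76°  ·
  (4,7): δ = 10.17°  ✓
  (5,6): δ = 133.94°  ·
  (5,7): δ = 71.01°  ·
  (6,7): δ = 117.07°  ·
antipodal pairs: 3

count = 3; pairs: (1,5), (3,6), (4,7)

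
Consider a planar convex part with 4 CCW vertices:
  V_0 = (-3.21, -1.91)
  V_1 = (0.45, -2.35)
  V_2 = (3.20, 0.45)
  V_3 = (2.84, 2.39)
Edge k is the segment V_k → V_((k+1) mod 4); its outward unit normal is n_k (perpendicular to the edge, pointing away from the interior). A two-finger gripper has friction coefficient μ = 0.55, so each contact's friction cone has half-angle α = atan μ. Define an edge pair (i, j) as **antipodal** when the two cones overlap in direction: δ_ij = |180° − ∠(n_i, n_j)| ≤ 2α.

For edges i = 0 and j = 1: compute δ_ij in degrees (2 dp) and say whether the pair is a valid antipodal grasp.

δ = 127.63°, invalid

α = atan 0.55 = 28.81°;  2α = 57.62°
edge 0: e_0 = (+3.66, -0.44);  n_0 = (-0.1194, -0.9929)
edge 1: e_1 = (+2.75, +2.80);  n_1 = (+0.7134, -0.7007)
∠(n_0, n_1) = 52.37°
δ = |180° − 52.37°| = 127.63°
127.63° > 2α = 57.62°  →  invalid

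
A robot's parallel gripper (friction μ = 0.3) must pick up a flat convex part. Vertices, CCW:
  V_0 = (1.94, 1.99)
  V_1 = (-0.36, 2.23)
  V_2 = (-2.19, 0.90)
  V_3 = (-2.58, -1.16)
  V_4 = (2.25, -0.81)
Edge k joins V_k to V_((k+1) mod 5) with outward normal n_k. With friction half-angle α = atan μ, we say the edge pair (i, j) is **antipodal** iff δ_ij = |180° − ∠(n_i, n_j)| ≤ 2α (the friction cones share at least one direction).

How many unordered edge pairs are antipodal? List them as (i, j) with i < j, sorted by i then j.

count = 3; pairs: (0,3), (1,3), (2,4)

α = atan 0.3 = 16.70°;  2α = 33.40°
n_0 = (+0.1038, +0.9946)
n_1 = (-0.5879, +0.8089)
n_2 = (-0.9825, +0.1860)
n_3 = (+0.0723, -0.9974)
n_4 = (+0.9939, +0.1100)
  (0,1): δ = 138.03°  ·
  (0,2): δ = 94.76°  ·
  (0,3): δ = 10.10°  ✓
  (0,4): δ = 102.27°  ·
  (1,2): δ = 136.73°  ·
  (1,3): δ = 31.86°  ✓
  (1,4): δ = 60.31°  ·
  (2,3): δ = 75.13°  ·
  (2,4): δ = 17.04°  ✓
  (3,4): δ = 87.83°  ·
antipodal pairs: 3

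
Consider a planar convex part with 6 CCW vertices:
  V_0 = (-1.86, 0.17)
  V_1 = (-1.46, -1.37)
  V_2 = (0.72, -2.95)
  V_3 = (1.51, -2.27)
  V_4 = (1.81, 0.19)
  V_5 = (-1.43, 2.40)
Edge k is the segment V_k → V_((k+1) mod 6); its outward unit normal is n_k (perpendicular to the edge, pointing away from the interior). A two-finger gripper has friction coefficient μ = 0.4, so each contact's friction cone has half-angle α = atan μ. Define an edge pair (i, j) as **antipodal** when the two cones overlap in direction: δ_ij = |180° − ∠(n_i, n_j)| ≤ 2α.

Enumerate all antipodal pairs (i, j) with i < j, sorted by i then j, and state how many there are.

count = 5; pairs: (0,3), (0,4), (1,4), (2,5), (3,5)

α = atan 0.4 = 21.80°;  2α = 43.60°
n_0 = (-0.9679, -0.2514)
n_1 = (-0.5868, -0.8097)
n_2 = (+0.6524, -0.7579)
n_3 = (+0.9926, -0.1211)
n_4 = (+0.5635, +0.8261)
n_5 = (-0.9819, +0.1893)
  (0,1): δ = 140.49°  ·
  (0,2): δ = 63.84°  ·
  (0,3): δ = 21.51°  ✓
  (0,4): δ = 41.14°  ✓
  (0,5): δ = 154.53°  ·
  (1,2): δ = 103.35°  ·
  (1,3): δ = 61.02°  ·
  (1,4): δ = 1.64°  ✓
  (1,5): δ = 115.02°  ·
  (2,3): δ = 137.67°  ·
  (2,4): δ = 75.02°  ·
  (2,5): δ = 38.37°  ✓
  (3,4): δ = 117.34°  ·
  (3,5): δ = 3.96°  ✓
  (4,5): δ = 66.62°  ·
antipodal pairs: 5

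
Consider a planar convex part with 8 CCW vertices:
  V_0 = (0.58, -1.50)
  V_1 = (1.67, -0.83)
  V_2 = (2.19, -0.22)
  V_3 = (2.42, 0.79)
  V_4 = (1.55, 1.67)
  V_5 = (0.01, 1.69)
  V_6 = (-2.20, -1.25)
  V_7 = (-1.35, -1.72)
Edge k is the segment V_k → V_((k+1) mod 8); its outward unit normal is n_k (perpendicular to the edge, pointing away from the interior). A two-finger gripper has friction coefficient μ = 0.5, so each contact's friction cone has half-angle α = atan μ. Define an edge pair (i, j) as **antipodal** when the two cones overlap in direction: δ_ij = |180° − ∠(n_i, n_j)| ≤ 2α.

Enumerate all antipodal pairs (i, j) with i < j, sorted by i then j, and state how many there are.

α = atan 0.5 = 26.57°;  2α = 53.13°
n_0 = (+0.5237, -0.8519)
n_1 = (+0.7610, -0.6487)
n_2 = (+0.9750, -0.2220)
n_3 = (+0.7111, +0.7031)
n_4 = (+0.0130, +0.9999)
n_5 = (-0.7993, +0.6009)
n_6 = (-0.4839, -0.8751)
n_7 = (+0.1133, -0.9936)
  (0,1): δ = 162.02°  ·
  (0,2): δ = 134.41°  ·
  (0,3): δ = 76.91°  ·
  (0,4): δ = 32.32°  ✓
  (0,5): δ = 21.49°  ✓
  (0,6): δ = 119.48°  ·
  (0,7): δ = 154.92°  ·
  (1,2): δ = 152.38°  ·
  (1,3): δ = 94.88°  ·
  (1,4): δ = 50.30°  ✓
  (1,5): δ = 3.51°  ✓
  (1,6): δ = 101.51°  ·
  (1,7): δ = 136.95°  ·
  (2,3): δ = 122.50°  ·
  (2,4): δ = 77.92°  ·
  (2,5): δ = 24.10°  ✓
  (2,6): δ = 73.89°  ·
  (2,7): δ = 109.33°  ·
  (3,4): δ = 135.42°  ·
  (3,5): δ = 81.60°  ·
  (3,6): δ = 16.39°  ✓
  (3,7): δ = 51.83°  ✓
  (4,5): δ = 126.19°  ·
  (4,6): δ = 28.20°  ✓
  (4,7): δ = 7.25°  ✓
  (5,6): δ = 82.01°  ·
  (5,7): δ = 46.56°  ✓
  (6,7): δ = 144.56°  ·
antipodal pairs: 10

count = 10; pairs: (0,4), (0,5), (1,4), (1,5), (2,5), (3,6), (3,7), (4,6), (4,7), (5,7)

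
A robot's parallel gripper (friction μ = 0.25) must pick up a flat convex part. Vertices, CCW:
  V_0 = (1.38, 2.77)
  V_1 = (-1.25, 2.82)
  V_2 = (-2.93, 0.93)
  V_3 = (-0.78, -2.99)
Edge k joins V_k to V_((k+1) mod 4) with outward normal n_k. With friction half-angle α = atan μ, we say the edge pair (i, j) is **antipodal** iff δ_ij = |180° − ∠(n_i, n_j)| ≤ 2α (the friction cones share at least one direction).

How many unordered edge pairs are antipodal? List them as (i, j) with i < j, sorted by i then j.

α = atan 0.25 = 14.04°;  2α = 28.07°
n_0 = (+0.0190, +0.9998)
n_1 = (-0.7474, +0.6644)
n_2 = (-0.8768, -0.4809)
n_3 = (+0.9363, -0.3511)
  (0,1): δ = 130.54°  ·
  (0,2): δ = 60.17°  ·
  (0,3): δ = 70.53°  ·
  (1,2): δ = 109.62°  ·
  (1,3): δ = 21.08°  ✓
  (2,3): δ = 49.30°  ·
antipodal pairs: 1

count = 1; pairs: (1,3)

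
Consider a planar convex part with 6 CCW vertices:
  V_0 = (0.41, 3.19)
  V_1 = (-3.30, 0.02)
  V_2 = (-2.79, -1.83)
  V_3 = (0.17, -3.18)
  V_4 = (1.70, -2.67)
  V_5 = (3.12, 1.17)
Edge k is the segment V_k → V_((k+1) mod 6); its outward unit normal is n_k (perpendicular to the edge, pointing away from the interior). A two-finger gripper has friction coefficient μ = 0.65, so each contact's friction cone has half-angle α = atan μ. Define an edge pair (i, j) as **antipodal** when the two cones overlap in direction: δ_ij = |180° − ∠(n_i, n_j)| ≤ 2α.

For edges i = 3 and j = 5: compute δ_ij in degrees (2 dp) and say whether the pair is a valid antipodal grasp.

α = atan 0.65 = 33.02°;  2α = 66.05°
edge 3: e_3 = (+1.53, +0.51);  n_3 = (+0.3162, -0.9487)
edge 5: e_5 = (-2.71, +2.02);  n_5 = (+0.5976, +0.8018)
∠(n_3, n_5) = 124.86°
δ = |180° − 124.86°| = 55.14°
55.14° ≤ 2α = 66.05°  →  valid

δ = 55.14°, valid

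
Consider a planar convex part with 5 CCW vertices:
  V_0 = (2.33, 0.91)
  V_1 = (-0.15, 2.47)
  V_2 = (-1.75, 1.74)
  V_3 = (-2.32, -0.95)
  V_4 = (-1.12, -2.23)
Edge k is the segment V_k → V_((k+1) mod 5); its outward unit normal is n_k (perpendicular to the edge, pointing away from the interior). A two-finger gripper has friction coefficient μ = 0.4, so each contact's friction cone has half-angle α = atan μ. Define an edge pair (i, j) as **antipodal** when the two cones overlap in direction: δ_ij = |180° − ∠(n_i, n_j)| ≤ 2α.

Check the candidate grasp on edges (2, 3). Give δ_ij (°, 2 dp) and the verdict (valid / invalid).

α = atan 0.4 = 21.80°;  2α = 43.60°
edge 2: e_2 = (-0.57, -2.69);  n_2 = (-0.9783, +0.2073)
edge 3: e_3 = (+1.20, -1.28);  n_3 = (-0.7295, -0.6839)
∠(n_2, n_3) = 55.12°
δ = |180° − 55.12°| = 124.88°
124.88° > 2α = 43.60°  →  invalid

δ = 124.88°, invalid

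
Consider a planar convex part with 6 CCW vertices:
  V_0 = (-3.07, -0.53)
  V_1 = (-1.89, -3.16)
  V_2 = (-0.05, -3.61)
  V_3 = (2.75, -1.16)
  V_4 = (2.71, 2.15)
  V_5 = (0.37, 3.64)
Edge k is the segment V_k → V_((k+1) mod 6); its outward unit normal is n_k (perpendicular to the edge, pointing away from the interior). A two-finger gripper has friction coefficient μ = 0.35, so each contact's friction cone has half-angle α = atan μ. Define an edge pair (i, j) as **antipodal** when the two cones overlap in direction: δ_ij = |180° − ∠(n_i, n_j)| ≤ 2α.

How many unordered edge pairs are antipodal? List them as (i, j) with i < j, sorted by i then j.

α = atan 0.35 = 19.29°;  2α = 38.58°
n_0 = (-0.9124, -0.4094)
n_1 = (-0.2376, -0.9714)
n_2 = (+0.6585, -0.7526)
n_3 = (+0.9999, +0.0121)
n_4 = (+0.5371, +0.8435)
n_5 = (-0.7714, +0.6364)
  (0,1): δ = 127.91°  ·
  (0,2): δ = 72.98°  ·
  (0,3): δ = 23.47°  ✓
  (0,4): δ = 33.35°  ✓
  (0,5): δ = 116.32°  ·
  (1,2): δ = 125.07°  ·
  (1,3): δ = 75.56°  ·
  (1,4): δ = 18.74°  ✓
  (1,5): δ = 64.22°  ·
  (2,3): δ = 130.49°  ·
  (2,4): δ = 73.67°  ·
  (2,5): δ = 9.29°  ✓
  (3,4): δ = 123.18°  ·
  (3,5): δ = 40.21°  ·
  (4,5): δ = 97.03°  ·
antipodal pairs: 4

count = 4; pairs: (0,3), (0,4), (1,4), (2,5)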